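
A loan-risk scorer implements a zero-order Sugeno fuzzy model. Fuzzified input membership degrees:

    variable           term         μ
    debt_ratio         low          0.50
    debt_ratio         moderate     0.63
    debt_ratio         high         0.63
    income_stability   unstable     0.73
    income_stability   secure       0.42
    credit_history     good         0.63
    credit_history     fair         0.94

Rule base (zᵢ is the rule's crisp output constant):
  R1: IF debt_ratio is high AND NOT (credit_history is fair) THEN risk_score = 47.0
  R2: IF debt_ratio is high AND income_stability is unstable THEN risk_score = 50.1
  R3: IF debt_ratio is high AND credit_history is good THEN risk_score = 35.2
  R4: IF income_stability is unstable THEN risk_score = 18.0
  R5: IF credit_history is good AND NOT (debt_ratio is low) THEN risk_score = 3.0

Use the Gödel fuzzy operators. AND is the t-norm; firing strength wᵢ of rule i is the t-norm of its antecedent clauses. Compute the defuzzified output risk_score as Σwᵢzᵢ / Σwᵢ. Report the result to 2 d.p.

27.92

R1 (z=47.0): high=0.63, ¬fair=1−0.94=0.06; AND[min(a, b)] → w = 0.06
R2 (z=50.1): high=0.63, unstable=0.73; AND[min(a, b)] → w = 0.63
R3 (z=35.2): high=0.63, good=0.63; AND[min(a, b)] → w = 0.63
R4 (z=18.0): unstable=0.73 → w = 0.73
R5 (z=3.0): good=0.63, ¬low=1−0.50=0.50; AND[min(a, b)] → w = 0.50
Weighted average = (0.06·47.0 + 0.63·50.1 + 0.63·35.2 + 0.73·18.0 + 0.50·3.0) / (0.06 + 0.63 + 0.63 + 0.73 + 0.50)
  = 71.1990 / 2.5500 = 27.92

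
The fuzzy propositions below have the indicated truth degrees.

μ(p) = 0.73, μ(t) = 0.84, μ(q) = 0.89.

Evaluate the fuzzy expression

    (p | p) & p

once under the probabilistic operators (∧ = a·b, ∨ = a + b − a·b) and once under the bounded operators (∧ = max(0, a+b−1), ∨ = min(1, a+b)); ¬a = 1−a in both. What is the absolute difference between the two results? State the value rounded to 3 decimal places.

0.053

Under probabilistic:
  p | p = a + b − a·b on (0.7300, 0.7300) = 0.9271
  (p | p) & p = a·b on (0.9271, 0.7300) = 0.6768
  → value = 0.6768
Under bounded:
  p | p = min(1, a+b) on (0.73, 0.73) = 1.00
  (p | p) & p = max(0, a+b−1) on (1.00, 0.73) = 0.73
  → value = 0.7300
|0.6768 − 0.7300| = 0.053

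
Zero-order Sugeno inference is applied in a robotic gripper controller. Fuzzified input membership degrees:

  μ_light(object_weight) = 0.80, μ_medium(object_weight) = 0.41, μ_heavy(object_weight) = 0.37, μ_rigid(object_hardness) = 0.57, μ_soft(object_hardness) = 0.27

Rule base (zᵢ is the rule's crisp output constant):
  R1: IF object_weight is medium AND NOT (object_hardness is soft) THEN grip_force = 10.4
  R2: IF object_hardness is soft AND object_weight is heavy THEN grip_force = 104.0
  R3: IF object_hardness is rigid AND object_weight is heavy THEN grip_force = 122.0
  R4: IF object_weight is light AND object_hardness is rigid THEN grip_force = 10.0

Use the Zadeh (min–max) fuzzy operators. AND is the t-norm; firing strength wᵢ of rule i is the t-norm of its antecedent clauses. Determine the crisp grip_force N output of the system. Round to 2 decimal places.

51.35

R1 (z=10.4): medium=0.41, ¬soft=1−0.27=0.73; AND[min(a, b)] → w = 0.41
R2 (z=104.0): soft=0.27, heavy=0.37; AND[min(a, b)] → w = 0.27
R3 (z=122.0): rigid=0.57, heavy=0.37; AND[min(a, b)] → w = 0.37
R4 (z=10.0): light=0.80, rigid=0.57; AND[min(a, b)] → w = 0.57
Weighted average = (0.41·10.4 + 0.27·104.0 + 0.37·122.0 + 0.57·10.0) / (0.41 + 0.27 + 0.37 + 0.57)
  = 83.1840 / 1.6200 = 51.35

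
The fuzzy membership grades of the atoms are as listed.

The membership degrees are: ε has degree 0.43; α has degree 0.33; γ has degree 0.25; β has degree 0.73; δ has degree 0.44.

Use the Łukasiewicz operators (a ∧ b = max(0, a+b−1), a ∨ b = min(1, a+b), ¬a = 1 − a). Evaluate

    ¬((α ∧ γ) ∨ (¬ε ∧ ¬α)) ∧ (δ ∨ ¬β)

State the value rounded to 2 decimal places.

α ∧ γ = max(0, a+b−1) on (0.33, 0.25) = 0.00
¬ε = 1 − 0.43 = 0.57
¬α = 1 − 0.33 = 0.67
¬ε ∧ ¬α = max(0, a+b−1) on (0.57, 0.67) = 0.24
(α ∧ γ) ∨ (¬ε ∧ ¬α) = min(1, a+b) on (0.00, 0.24) = 0.24
¬((α ∧ γ) ∨ (¬ε ∧ ¬α)) = 1 − 0.24 = 0.76
¬β = 1 − 0.73 = 0.27
δ ∨ ¬β = min(1, a+b) on (0.44, 0.27) = 0.71
¬((α ∧ γ) ∨ (¬ε ∧ ¬α)) ∧ (δ ∨ ¬β) = max(0, a+b−1) on (0.76, 0.71) = 0.47

0.47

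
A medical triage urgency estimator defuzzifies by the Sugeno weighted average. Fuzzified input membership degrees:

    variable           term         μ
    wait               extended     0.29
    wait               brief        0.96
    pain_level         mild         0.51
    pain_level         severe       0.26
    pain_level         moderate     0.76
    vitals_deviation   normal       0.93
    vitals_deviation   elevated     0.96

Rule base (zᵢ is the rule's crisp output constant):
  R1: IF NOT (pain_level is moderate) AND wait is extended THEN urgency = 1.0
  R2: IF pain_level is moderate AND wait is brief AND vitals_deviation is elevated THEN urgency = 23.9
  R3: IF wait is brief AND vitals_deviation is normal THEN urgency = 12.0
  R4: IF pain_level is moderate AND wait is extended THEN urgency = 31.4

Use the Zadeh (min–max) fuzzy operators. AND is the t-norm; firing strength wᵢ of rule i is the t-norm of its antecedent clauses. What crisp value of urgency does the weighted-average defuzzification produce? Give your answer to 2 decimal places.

R1 (z=1.0): ¬moderate=1−0.76=0.24, extended=0.29; AND[min(a, b)] → w = 0.24
R2 (z=23.9): moderate=0.76, brief=0.96, elevated=0.96; AND[min(a, b)] → w = 0.76
R3 (z=12.0): brief=0.96, normal=0.93; AND[min(a, b)] → w = 0.93
R4 (z=31.4): moderate=0.76, extended=0.29; AND[min(a, b)] → w = 0.29
Weighted average = (0.24·1.0 + 0.76·23.9 + 0.93·12.0 + 0.29·31.4) / (0.24 + 0.76 + 0.93 + 0.29)
  = 38.6700 / 2.2200 = 17.42

17.42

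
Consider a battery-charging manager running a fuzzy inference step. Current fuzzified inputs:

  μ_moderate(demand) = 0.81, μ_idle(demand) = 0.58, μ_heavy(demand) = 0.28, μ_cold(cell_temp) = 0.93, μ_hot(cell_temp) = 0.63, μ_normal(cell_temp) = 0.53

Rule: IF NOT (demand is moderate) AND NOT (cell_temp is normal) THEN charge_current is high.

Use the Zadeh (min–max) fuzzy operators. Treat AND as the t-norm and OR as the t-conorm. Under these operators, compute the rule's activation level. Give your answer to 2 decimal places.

firing strength: ¬moderate=1−0.81=0.19, ¬normal=1−0.53=0.47; AND[min(a, b)] → w = 0.19

0.19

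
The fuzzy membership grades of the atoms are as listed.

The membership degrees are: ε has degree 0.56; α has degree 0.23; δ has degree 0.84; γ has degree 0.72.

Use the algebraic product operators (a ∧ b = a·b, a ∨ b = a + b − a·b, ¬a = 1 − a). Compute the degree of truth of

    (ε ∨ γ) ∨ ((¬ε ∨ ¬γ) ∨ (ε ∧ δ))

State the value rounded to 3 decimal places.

ε ∨ γ = a + b − a·b on (0.5600, 0.7200) = 0.8768
¬ε = 1 − 0.5600 = 0.4400
¬γ = 1 − 0.7200 = 0.2800
¬ε ∨ ¬γ = a + b − a·b on (0.4400, 0.2800) = 0.5968
ε ∧ δ = a·b on (0.5600, 0.8400) = 0.4704
(¬ε ∨ ¬γ) ∨ (ε ∧ δ) = a + b − a·b on (0.5968, 0.4704) = 0.7865
(ε ∨ γ) ∨ ((¬ε ∨ ¬γ) ∨ (ε ∧ δ)) = a + b − a·b on (0.8768, 0.7865) = 0.9737

0.974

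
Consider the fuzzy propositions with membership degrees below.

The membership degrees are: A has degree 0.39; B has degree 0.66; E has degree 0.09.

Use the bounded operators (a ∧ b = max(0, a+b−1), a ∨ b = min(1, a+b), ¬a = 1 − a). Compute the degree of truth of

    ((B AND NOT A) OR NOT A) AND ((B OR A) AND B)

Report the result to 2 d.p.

0.54

NOT A = 1 − 0.39 = 0.61
B AND NOT A = max(0, a+b−1) on (0.66, 0.61) = 0.27
NOT A = 1 − 0.39 = 0.61
(B AND NOT A) OR NOT A = min(1, a+b) on (0.27, 0.61) = 0.88
B OR A = min(1, a+b) on (0.66, 0.39) = 1.00
(B OR A) AND B = max(0, a+b−1) on (1.00, 0.66) = 0.66
((B AND NOT A) OR NOT A) AND ((B OR A) AND B) = max(0, a+b−1) on (0.88, 0.66) = 0.54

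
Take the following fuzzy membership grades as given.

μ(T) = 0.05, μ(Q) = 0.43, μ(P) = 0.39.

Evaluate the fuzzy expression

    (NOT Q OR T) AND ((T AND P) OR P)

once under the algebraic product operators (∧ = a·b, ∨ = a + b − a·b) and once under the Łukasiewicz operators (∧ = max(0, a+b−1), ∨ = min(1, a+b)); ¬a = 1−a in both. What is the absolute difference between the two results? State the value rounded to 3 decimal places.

0.228

Under algebraic product:
  NOT Q = 1 − 0.4300 = 0.5700
  NOT Q OR T = a + b − a·b on (0.5700, 0.0500) = 0.5915
  T AND P = a·b on (0.0500, 0.3900) = 0.0195
  (T AND P) OR P = a + b − a·b on (0.0195, 0.3900) = 0.4019
  (NOT Q OR T) AND ((T AND P) OR P) = a·b on (0.5915, 0.4019) = 0.2377
  → value = 0.2377
Under Łukasiewicz:
  NOT Q = 1 − 0.43 = 0.57
  NOT Q OR T = min(1, a+b) on (0.57, 0.05) = 0.62
  T AND P = max(0, a+b−1) on (0.05, 0.39) = 0.00
  (T AND P) OR P = min(1, a+b) on (0.00, 0.39) = 0.39
  (NOT Q OR T) AND ((T AND P) OR P) = max(0, a+b−1) on (0.62, 0.39) = 0.01
  → value = 0.0100
|0.2377 − 0.0100| = 0.228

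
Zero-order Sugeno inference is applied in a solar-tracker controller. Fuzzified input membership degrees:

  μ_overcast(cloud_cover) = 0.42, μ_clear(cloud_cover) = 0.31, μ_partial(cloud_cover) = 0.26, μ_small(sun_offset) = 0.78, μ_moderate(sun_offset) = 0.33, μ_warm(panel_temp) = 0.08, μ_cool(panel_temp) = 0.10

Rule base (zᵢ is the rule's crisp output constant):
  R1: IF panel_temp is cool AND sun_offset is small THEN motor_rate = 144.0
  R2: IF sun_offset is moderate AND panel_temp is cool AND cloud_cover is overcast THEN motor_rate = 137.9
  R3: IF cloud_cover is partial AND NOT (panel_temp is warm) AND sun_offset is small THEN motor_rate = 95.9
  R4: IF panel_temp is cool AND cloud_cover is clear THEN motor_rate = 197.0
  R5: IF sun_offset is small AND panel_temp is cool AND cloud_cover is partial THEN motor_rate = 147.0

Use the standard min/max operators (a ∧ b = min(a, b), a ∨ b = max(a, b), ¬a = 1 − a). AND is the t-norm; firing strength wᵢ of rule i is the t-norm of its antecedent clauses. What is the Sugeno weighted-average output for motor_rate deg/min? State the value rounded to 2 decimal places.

R1 (z=144.0): cool=0.10, small=0.78; AND[min(a, b)] → w = 0.10
R2 (z=137.9): moderate=0.33, cool=0.10, overcast=0.42; AND[min(a, b)] → w = 0.10
R3 (z=95.9): partial=0.26, ¬warm=1−0.08=0.92, small=0.78; AND[min(a, b)] → w = 0.26
R4 (z=197.0): cool=0.10, clear=0.31; AND[min(a, b)] → w = 0.10
R5 (z=147.0): small=0.78, cool=0.10, partial=0.26; AND[min(a, b)] → w = 0.10
Weighted average = (0.10·144.0 + 0.10·137.9 + 0.26·95.9 + 0.10·197.0 + 0.10·147.0) / (0.10 + 0.10 + 0.26 + 0.10 + 0.10)
  = 87.5240 / 0.6600 = 132.61

132.61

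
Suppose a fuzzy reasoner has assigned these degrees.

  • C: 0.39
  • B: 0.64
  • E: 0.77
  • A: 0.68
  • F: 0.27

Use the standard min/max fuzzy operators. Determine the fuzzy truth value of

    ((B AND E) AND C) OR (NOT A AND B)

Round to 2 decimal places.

B AND E = min(a, b) on (0.64, 0.77) = 0.64
(B AND E) AND C = min(a, b) on (0.64, 0.39) = 0.39
NOT A = 1 − 0.68 = 0.32
NOT A AND B = min(a, b) on (0.32, 0.64) = 0.32
((B AND E) AND C) OR (NOT A AND B) = max(a, b) on (0.39, 0.32) = 0.39

0.39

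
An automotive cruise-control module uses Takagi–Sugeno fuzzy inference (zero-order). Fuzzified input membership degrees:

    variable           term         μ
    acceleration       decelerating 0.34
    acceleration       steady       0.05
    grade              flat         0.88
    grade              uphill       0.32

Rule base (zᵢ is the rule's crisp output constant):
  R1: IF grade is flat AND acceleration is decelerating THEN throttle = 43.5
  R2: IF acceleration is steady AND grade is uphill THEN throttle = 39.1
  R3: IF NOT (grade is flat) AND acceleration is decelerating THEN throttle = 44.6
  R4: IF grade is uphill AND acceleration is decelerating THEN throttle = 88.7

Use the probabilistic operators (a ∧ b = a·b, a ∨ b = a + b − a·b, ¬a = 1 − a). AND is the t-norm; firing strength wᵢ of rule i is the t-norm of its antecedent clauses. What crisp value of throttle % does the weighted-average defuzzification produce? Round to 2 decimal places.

54.03

R1 (z=43.5): flat=0.88, decelerating=0.34; AND[a·b] → w = 0.2992
R2 (z=39.1): steady=0.05, uphill=0.32; AND[a·b] → w = 0.0160
R3 (z=44.6): ¬flat=1−0.88=0.12, decelerating=0.34; AND[a·b] → w = 0.0408
R4 (z=88.7): uphill=0.32, decelerating=0.34; AND[a·b] → w = 0.1088
Weighted average = (0.2992·43.5 + 0.0160·39.1 + 0.0408·44.6 + 0.1088·88.7) / (0.2992 + 0.0160 + 0.0408 + 0.1088)
  = 25.1110 / 0.4648 = 54.03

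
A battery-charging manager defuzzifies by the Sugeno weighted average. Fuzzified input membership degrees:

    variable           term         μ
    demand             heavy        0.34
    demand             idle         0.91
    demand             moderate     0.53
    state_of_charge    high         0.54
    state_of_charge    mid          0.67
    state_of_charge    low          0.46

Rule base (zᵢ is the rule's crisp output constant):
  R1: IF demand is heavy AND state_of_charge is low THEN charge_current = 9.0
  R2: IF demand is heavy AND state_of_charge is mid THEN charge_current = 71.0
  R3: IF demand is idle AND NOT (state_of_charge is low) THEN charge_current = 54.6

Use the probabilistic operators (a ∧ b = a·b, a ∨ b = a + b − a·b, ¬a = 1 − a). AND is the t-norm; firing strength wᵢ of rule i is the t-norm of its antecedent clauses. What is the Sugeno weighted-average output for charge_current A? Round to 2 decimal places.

R1 (z=9.0): heavy=0.34, low=0.46; AND[a·b] → w = 0.1564
R2 (z=71.0): heavy=0.34, mid=0.67; AND[a·b] → w = 0.2278
R3 (z=54.6): idle=0.91, ¬low=1−0.46=0.54; AND[a·b] → w = 0.4914
Weighted average = (0.1564·9.0 + 0.2278·71.0 + 0.4914·54.6) / (0.1564 + 0.2278 + 0.4914)
  = 44.4118 / 0.8756 = 50.72

50.72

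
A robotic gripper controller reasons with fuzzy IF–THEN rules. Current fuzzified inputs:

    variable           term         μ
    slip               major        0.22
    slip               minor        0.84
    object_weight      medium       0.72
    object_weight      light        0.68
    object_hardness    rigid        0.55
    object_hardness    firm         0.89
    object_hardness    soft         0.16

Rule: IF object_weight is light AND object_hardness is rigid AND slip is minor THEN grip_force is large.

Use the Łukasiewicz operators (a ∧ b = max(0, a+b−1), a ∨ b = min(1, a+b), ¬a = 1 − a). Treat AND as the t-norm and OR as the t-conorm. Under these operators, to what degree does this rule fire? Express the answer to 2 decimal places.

firing strength: light=0.68, rigid=0.55, minor=0.84; AND[max(0, a+b−1)] → w = 0.07

0.07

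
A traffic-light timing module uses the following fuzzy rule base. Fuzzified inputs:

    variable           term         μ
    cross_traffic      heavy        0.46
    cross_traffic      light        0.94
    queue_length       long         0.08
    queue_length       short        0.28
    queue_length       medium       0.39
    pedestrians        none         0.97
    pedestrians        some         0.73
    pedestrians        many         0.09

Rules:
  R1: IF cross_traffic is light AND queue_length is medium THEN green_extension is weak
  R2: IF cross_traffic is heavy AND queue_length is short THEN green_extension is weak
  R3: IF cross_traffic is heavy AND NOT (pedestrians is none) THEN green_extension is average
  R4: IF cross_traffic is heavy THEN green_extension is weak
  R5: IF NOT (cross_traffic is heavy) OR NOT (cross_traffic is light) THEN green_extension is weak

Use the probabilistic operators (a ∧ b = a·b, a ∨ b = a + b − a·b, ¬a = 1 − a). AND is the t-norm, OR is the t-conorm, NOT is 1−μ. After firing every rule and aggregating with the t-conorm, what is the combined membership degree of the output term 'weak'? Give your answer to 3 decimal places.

R1: light=0.94, medium=0.39; AND[a·b] → w = 0.3666
R2: heavy=0.46, short=0.28; AND[a·b] → w = 0.1288
R3: heavy=0.46, ¬none=1−0.97=0.03; AND[a·b] → w = 0.0138
R4: heavy=0.46 → w = 0.4600
R5: ¬heavy=1−0.46=0.54, ¬light=1−0.94=0.06; OR[a + b − a·b] → w = 0.5676
Rules with consequent 'weak': {R1, R2, R4, R5} → strengths 0.3666, 0.1288, 0.4600, 0.5676
Aggregate via t-conorm [a + b − a·b]: 0.8712

0.871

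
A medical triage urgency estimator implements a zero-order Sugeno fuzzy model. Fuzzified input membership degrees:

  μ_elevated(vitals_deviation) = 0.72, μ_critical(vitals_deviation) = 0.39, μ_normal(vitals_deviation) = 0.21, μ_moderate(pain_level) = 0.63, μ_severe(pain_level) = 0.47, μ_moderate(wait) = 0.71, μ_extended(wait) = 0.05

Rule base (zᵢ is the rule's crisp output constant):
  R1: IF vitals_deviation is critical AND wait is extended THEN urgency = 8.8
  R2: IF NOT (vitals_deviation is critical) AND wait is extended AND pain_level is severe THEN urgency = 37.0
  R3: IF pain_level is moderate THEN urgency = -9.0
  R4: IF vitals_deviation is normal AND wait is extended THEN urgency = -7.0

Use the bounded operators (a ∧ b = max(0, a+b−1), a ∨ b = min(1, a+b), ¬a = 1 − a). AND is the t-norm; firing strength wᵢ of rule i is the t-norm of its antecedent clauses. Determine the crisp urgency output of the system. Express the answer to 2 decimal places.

R1 (z=8.8): critical=0.39, extended=0.05; AND[max(0, a+b−1)] → w = 0.00
R2 (z=37.0): ¬critical=1−0.39=0.61, extended=0.05, severe=0.47; AND[max(0, a+b−1)] → w = 0.00
R3 (z=-9.0): moderate=0.63 → w = 0.63
R4 (z=-7.0): normal=0.21, extended=0.05; AND[max(0, a+b−1)] → w = 0.00
Weighted average = (0.00·8.8 + 0.00·37.0 + 0.63·-9.0 + 0.00·-7.0) / (0.00 + 0.00 + 0.63 + 0.00)
  = -5.6700 / 0.6300 = -9.00

-9.00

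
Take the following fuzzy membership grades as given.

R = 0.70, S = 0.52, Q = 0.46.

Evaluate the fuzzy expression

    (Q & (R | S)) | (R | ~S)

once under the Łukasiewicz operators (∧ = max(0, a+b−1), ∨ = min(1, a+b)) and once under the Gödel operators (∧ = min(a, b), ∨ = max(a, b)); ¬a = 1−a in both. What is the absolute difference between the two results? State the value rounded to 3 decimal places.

0.300

Under Łukasiewicz:
  R | S = min(1, a+b) on (0.70, 0.52) = 1.00
  Q & (R | S) = max(0, a+b−1) on (0.46, 1.00) = 0.46
  ~S = 1 − 0.52 = 0.48
  R | ~S = min(1, a+b) on (0.70, 0.48) = 1.00
  (Q & (R | S)) | (R | ~S) = min(1, a+b) on (0.46, 1.00) = 1.00
  → value = 1.0000
Under Gödel:
  R | S = max(a, b) on (0.70, 0.52) = 0.70
  Q & (R | S) = min(a, b) on (0.46, 0.70) = 0.46
  ~S = 1 − 0.52 = 0.48
  R | ~S = max(a, b) on (0.70, 0.48) = 0.70
  (Q & (R | S)) | (R | ~S) = max(a, b) on (0.46, 0.70) = 0.70
  → value = 0.7000
|1.0000 − 0.7000| = 0.300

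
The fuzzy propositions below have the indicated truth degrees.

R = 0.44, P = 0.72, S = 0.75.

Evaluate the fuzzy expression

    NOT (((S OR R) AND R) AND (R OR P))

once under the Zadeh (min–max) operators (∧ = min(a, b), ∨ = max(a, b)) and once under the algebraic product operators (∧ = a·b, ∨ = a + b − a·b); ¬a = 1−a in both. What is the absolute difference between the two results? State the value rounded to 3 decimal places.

0.121

Under Zadeh (min–max):
  S OR R = max(a, b) on (0.75, 0.44) = 0.75
  (S OR R) AND R = min(a, b) on (0.75, 0.44) = 0.44
  R OR P = max(a, b) on (0.44, 0.72) = 0.72
  ((S OR R) AND R) AND (R OR P) = min(a, b) on (0.44, 0.72) = 0.44
  NOT (((S OR R) AND R) AND (R OR P)) = 1 − 0.44 = 0.56
  → value = 0.5600
Under algebraic product:
  S OR R = a + b − a·b on (0.7500, 0.4400) = 0.8600
  (S OR R) AND R = a·b on (0.8600, 0.4400) = 0.3784
  R OR P = a + b − a·b on (0.4400, 0.7200) = 0.8432
  ((S OR R) AND R) AND (R OR P) = a·b on (0.3784, 0.8432) = 0.3191
  NOT (((S OR R) AND R) AND (R OR P)) = 1 − 0.3191 = 0.6809
  → value = 0.6809
|0.5600 − 0.6809| = 0.121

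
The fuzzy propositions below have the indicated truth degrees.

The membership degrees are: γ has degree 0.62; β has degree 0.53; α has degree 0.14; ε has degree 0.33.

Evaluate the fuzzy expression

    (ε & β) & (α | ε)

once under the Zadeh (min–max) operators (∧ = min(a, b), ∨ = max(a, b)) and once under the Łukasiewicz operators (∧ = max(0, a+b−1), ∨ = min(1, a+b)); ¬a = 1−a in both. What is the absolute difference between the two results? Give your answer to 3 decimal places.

0.330

Under Zadeh (min–max):
  ε & β = min(a, b) on (0.33, 0.53) = 0.33
  α | ε = max(a, b) on (0.14, 0.33) = 0.33
  (ε & β) & (α | ε) = min(a, b) on (0.33, 0.33) = 0.33
  → value = 0.3300
Under Łukasiewicz:
  ε & β = max(0, a+b−1) on (0.33, 0.53) = 0.00
  α | ε = min(1, a+b) on (0.14, 0.33) = 0.47
  (ε & β) & (α | ε) = max(0, a+b−1) on (0.00, 0.47) = 0.00
  → value = 0.0000
|0.3300 − 0.0000| = 0.330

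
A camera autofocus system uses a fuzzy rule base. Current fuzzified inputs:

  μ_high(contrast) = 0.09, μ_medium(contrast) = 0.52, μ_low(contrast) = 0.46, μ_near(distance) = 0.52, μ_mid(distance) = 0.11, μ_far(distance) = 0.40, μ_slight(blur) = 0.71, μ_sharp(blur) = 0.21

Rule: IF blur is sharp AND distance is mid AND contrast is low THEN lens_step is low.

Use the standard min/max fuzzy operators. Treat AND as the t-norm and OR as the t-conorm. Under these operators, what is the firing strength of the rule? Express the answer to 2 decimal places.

firing strength: sharp=0.21, mid=0.11, low=0.46; AND[min(a, b)] → w = 0.11

0.11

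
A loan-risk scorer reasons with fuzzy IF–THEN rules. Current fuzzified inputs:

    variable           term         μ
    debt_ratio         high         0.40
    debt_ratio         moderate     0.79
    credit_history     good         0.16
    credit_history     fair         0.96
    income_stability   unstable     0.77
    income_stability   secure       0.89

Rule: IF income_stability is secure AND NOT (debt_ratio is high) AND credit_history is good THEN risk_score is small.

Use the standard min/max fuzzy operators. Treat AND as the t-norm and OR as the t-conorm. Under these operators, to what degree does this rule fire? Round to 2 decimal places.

0.16

firing strength: secure=0.89, ¬high=1−0.40=0.60, good=0.16; AND[min(a, b)] → w = 0.16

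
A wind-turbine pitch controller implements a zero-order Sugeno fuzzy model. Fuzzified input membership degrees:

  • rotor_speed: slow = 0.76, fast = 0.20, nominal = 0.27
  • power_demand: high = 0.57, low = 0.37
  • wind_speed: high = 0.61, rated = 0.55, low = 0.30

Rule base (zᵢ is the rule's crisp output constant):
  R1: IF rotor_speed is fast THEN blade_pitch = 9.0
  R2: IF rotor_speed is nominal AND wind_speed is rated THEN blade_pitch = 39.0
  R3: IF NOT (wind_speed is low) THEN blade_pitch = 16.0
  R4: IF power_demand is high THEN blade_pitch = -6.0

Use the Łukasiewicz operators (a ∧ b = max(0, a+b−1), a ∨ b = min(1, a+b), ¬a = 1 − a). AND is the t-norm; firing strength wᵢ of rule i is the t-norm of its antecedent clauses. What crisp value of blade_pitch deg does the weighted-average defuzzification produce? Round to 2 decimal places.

R1 (z=9.0): fast=0.20 → w = 0.20
R2 (z=39.0): nominal=0.27, rated=0.55; AND[max(0, a+b−1)] → w = 0.00
R3 (z=16.0): ¬low=1−0.30=0.70 → w = 0.70
R4 (z=-6.0): high=0.57 → w = 0.57
Weighted average = (0.20·9.0 + 0.00·39.0 + 0.70·16.0 + 0.57·-6.0) / (0.20 + 0.00 + 0.70 + 0.57)
  = 9.5800 / 1.4700 = 6.52

6.52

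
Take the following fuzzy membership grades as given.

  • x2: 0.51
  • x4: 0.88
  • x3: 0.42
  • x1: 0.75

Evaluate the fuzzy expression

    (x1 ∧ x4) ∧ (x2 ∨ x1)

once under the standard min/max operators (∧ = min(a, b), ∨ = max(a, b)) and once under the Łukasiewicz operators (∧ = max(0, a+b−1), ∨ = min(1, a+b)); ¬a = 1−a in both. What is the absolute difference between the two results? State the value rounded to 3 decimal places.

0.120

Under standard min/max:
  x1 ∧ x4 = min(a, b) on (0.75, 0.88) = 0.75
  x2 ∨ x1 = max(a, b) on (0.51, 0.75) = 0.75
  (x1 ∧ x4) ∧ (x2 ∨ x1) = min(a, b) on (0.75, 0.75) = 0.75
  → value = 0.7500
Under Łukasiewicz:
  x1 ∧ x4 = max(0, a+b−1) on (0.75, 0.88) = 0.63
  x2 ∨ x1 = min(1, a+b) on (0.51, 0.75) = 1.00
  (x1 ∧ x4) ∧ (x2 ∨ x1) = max(0, a+b−1) on (0.63, 1.00) = 0.63
  → value = 0.6300
|0.7500 − 0.6300| = 0.120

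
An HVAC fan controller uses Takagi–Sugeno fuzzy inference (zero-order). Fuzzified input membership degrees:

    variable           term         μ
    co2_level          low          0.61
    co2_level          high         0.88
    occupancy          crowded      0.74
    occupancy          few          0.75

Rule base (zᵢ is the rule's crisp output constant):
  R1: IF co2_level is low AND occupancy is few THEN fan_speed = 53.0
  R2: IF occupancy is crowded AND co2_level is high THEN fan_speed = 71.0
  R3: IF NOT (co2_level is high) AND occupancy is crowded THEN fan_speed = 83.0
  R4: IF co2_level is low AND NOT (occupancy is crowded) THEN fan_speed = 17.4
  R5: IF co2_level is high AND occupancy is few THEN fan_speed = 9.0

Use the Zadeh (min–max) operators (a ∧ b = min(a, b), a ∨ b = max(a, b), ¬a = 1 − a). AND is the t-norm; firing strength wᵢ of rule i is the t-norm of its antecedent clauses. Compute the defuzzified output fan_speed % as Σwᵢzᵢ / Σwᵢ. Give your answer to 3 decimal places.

R1 (z=53.0): low=0.61, few=0.75; AND[min(a, b)] → w = 0.61
R2 (z=71.0): crowded=0.74, high=0.88; AND[min(a, b)] → w = 0.74
R3 (z=83.0): ¬high=1−0.88=0.12, crowded=0.74; AND[min(a, b)] → w = 0.12
R4 (z=17.4): low=0.61, ¬crowded=1−0.74=0.26; AND[min(a, b)] → w = 0.26
R5 (z=9.0): high=0.88, few=0.75; AND[min(a, b)] → w = 0.75
Weighted average = (0.61·53.0 + 0.74·71.0 + 0.12·83.0 + 0.26·17.4 + 0.75·9.0) / (0.61 + 0.74 + 0.12 + 0.26 + 0.75)
  = 106.1040 / 2.4800 = 42.784

42.784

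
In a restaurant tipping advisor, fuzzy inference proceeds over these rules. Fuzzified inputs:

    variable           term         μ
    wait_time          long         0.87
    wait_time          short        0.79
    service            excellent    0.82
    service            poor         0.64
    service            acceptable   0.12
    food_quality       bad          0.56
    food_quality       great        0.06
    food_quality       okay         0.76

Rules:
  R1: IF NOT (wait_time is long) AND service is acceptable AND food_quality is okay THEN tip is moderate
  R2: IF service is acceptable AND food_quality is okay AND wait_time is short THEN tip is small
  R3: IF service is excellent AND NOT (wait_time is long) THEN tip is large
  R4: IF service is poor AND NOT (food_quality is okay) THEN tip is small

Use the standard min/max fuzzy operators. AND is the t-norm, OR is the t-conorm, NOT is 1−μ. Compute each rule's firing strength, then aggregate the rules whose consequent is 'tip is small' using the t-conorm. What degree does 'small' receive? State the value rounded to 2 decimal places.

R1: ¬long=1−0.87=0.13, acceptable=0.12, okay=0.76; AND[min(a, b)] → w = 0.12
R2: acceptable=0.12, okay=0.76, short=0.79; AND[min(a, b)] → w = 0.12
R3: excellent=0.82, ¬long=1−0.87=0.13; AND[min(a, b)] → w = 0.13
R4: poor=0.64, ¬okay=1−0.76=0.24; AND[min(a, b)] → w = 0.24
Rules with consequent 'small': {R2, R4} → strengths 0.12, 0.24
Aggregate via t-conorm [max(a, b)]: 0.24

0.24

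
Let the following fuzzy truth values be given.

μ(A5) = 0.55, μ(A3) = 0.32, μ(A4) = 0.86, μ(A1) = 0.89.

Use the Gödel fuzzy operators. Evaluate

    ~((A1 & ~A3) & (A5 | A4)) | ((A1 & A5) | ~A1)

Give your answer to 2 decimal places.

0.55

~A3 = 1 − 0.32 = 0.68
A1 & ~A3 = min(a, b) on (0.89, 0.68) = 0.68
A5 | A4 = max(a, b) on (0.55, 0.86) = 0.86
(A1 & ~A3) & (A5 | A4) = min(a, b) on (0.68, 0.86) = 0.68
~((A1 & ~A3) & (A5 | A4)) = 1 − 0.68 = 0.32
A1 & A5 = min(a, b) on (0.89, 0.55) = 0.55
~A1 = 1 − 0.89 = 0.11
(A1 & A5) | ~A1 = max(a, b) on (0.55, 0.11) = 0.55
~((A1 & ~A3) & (A5 | A4)) | ((A1 & A5) | ~A1) = max(a, b) on (0.32, 0.55) = 0.55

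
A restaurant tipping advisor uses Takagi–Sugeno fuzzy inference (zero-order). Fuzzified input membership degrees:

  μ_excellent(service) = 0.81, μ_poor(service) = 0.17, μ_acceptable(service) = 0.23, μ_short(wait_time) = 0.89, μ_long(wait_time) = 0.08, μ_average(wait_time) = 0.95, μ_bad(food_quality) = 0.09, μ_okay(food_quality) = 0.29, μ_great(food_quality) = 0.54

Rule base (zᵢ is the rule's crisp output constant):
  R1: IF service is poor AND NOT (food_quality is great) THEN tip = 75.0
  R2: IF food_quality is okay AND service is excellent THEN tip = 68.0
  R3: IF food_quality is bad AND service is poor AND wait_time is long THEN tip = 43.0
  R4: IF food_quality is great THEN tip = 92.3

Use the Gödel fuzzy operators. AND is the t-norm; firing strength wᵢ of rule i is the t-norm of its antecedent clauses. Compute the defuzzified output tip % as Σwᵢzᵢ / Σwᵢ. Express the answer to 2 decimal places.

79.40

R1 (z=75.0): poor=0.17, ¬great=1−0.54=0.46; AND[min(a, b)] → w = 0.17
R2 (z=68.0): okay=0.29, excellent=0.81; AND[min(a, b)] → w = 0.29
R3 (z=43.0): bad=0.09, poor=0.17, long=0.08; AND[min(a, b)] → w = 0.08
R4 (z=92.3): great=0.54 → w = 0.54
Weighted average = (0.17·75.0 + 0.29·68.0 + 0.08·43.0 + 0.54·92.3) / (0.17 + 0.29 + 0.08 + 0.54)
  = 85.7520 / 1.0800 = 79.40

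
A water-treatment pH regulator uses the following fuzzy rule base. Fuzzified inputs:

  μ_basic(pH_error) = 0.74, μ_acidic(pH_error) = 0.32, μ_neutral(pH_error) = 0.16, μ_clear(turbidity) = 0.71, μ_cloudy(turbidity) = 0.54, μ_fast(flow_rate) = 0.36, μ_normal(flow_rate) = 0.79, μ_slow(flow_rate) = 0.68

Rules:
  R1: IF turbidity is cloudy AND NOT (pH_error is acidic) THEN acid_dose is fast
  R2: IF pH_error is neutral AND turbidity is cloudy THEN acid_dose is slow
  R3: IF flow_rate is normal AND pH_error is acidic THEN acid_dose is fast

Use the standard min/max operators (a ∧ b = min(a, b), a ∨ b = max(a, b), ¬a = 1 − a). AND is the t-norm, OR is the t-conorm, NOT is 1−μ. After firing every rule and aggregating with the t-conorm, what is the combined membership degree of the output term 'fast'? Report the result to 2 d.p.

0.54

R1: cloudy=0.54, ¬acidic=1−0.32=0.68; AND[min(a, b)] → w = 0.54
R2: neutral=0.16, cloudy=0.54; AND[min(a, b)] → w = 0.16
R3: normal=0.79, acidic=0.32; AND[min(a, b)] → w = 0.32
Rules with consequent 'fast': {R1, R3} → strengths 0.54, 0.32
Aggregate via t-conorm [max(a, b)]: 0.54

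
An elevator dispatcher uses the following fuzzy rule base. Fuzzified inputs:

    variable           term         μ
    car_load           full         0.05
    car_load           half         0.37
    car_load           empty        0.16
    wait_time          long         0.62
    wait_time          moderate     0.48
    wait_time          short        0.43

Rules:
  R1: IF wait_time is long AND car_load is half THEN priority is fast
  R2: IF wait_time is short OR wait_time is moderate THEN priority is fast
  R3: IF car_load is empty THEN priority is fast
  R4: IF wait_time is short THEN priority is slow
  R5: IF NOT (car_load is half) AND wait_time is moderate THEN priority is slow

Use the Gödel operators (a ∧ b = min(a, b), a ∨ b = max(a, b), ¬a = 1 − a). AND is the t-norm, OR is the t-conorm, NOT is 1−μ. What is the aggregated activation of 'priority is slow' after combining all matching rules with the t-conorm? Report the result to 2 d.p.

0.48

R1: long=0.62, half=0.37; AND[min(a, b)] → w = 0.37
R2: short=0.43, moderate=0.48; OR[max(a, b)] → w = 0.48
R3: empty=0.16 → w = 0.16
R4: short=0.43 → w = 0.43
R5: ¬half=1−0.37=0.63, moderate=0.48; AND[min(a, b)] → w = 0.48
Rules with consequent 'slow': {R4, R5} → strengths 0.43, 0.48
Aggregate via t-conorm [max(a, b)]: 0.48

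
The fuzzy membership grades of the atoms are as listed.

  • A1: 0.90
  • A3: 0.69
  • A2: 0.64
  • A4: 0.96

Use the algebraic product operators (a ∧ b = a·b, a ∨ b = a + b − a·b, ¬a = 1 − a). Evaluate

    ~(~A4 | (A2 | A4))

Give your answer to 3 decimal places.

~A4 = 1 − 0.9600 = 0.0400
A2 | A4 = a + b − a·b on (0.6400, 0.9600) = 0.9856
~A4 | (A2 | A4) = a + b − a·b on (0.0400, 0.9856) = 0.9862
~(~A4 | (A2 | A4)) = 1 − 0.9862 = 0.0138

0.014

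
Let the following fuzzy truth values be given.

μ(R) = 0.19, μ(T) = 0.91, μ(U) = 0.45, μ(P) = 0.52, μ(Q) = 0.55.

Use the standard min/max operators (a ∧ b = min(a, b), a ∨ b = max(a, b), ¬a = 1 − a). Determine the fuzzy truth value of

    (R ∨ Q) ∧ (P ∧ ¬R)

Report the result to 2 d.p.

0.52

R ∨ Q = max(a, b) on (0.19, 0.55) = 0.55
¬R = 1 − 0.19 = 0.81
P ∧ ¬R = min(a, b) on (0.52, 0.81) = 0.52
(R ∨ Q) ∧ (P ∧ ¬R) = min(a, b) on (0.55, 0.52) = 0.52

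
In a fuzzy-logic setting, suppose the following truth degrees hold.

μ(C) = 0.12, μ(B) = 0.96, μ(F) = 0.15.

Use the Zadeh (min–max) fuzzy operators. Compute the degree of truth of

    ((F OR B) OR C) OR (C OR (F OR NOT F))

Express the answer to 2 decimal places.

0.96

F OR B = max(a, b) on (0.15, 0.96) = 0.96
(F OR B) OR C = max(a, b) on (0.96, 0.12) = 0.96
NOT F = 1 − 0.15 = 0.85
F OR NOT F = max(a, b) on (0.15, 0.85) = 0.85
C OR (F OR NOT F) = max(a, b) on (0.12, 0.85) = 0.85
((F OR B) OR C) OR (C OR (F OR NOT F)) = max(a, b) on (0.96, 0.85) = 0.96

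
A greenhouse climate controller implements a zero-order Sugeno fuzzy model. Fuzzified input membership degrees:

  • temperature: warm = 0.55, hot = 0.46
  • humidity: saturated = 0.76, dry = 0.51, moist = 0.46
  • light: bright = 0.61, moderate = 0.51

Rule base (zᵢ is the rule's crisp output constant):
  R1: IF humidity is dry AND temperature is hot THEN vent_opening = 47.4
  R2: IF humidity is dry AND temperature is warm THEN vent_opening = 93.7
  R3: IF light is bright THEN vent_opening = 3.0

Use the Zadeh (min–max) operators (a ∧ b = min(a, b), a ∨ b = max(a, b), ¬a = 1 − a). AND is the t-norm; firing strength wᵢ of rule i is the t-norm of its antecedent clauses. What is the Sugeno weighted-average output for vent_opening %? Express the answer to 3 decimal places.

45.203

R1 (z=47.4): dry=0.51, hot=0.46; AND[min(a, b)] → w = 0.46
R2 (z=93.7): dry=0.51, warm=0.55; AND[min(a, b)] → w = 0.51
R3 (z=3.0): bright=0.61 → w = 0.61
Weighted average = (0.46·47.4 + 0.51·93.7 + 0.61·3.0) / (0.46 + 0.51 + 0.61)
  = 71.4210 / 1.5800 = 45.203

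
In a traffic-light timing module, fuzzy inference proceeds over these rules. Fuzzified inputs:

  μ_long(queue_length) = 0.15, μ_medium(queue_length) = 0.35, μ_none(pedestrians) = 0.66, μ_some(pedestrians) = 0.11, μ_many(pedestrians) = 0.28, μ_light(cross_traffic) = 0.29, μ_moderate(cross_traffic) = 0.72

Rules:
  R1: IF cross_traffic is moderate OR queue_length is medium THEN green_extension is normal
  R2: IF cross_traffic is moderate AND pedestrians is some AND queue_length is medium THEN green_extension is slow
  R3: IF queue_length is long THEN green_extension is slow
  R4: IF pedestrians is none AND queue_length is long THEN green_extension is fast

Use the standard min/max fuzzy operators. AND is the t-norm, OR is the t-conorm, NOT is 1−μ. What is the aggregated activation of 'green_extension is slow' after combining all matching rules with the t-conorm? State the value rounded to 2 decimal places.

0.15

R1: moderate=0.72, medium=0.35; OR[max(a, b)] → w = 0.72
R2: moderate=0.72, some=0.11, medium=0.35; AND[min(a, b)] → w = 0.11
R3: long=0.15 → w = 0.15
R4: none=0.66, long=0.15; AND[min(a, b)] → w = 0.15
Rules with consequent 'slow': {R2, R3} → strengths 0.11, 0.15
Aggregate via t-conorm [max(a, b)]: 0.15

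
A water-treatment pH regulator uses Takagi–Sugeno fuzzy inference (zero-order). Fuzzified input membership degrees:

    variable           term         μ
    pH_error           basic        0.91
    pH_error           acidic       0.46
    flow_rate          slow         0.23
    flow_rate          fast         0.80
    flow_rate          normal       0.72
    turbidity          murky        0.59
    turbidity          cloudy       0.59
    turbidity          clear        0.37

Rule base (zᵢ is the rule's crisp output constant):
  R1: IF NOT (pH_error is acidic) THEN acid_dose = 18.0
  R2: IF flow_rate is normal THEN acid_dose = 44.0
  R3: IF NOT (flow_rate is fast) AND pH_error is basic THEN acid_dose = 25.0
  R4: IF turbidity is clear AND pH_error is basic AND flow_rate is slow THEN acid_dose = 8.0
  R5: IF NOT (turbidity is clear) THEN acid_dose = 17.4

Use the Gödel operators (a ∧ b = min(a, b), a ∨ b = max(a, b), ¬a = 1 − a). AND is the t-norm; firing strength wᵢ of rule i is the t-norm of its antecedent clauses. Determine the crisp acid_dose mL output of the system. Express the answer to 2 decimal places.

R1 (z=18.0): ¬acidic=1−0.46=0.54 → w = 0.54
R2 (z=44.0): normal=0.72 → w = 0.72
R3 (z=25.0): ¬fast=1−0.80=0.20, basic=0.91; AND[min(a, b)] → w = 0.20
R4 (z=8.0): clear=0.37, basic=0.91, slow=0.23; AND[min(a, b)] → w = 0.23
R5 (z=17.4): ¬clear=1−0.37=0.63 → w = 0.63
Weighted average = (0.54·18.0 + 0.72·44.0 + 0.20·25.0 + 0.23·8.0 + 0.63·17.4) / (0.54 + 0.72 + 0.20 + 0.23 + 0.63)
  = 59.2020 / 2.3200 = 25.52

25.52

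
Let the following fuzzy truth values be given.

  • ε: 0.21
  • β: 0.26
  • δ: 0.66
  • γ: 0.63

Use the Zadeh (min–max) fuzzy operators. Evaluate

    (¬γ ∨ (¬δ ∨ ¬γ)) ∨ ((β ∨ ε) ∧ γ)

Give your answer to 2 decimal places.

¬γ = 1 − 0.63 = 0.37
¬δ = 1 − 0.66 = 0.34
¬γ = 1 − 0.63 = 0.37
¬δ ∨ ¬γ = max(a, b) on (0.34, 0.37) = 0.37
¬γ ∨ (¬δ ∨ ¬γ) = max(a, b) on (0.37, 0.37) = 0.37
β ∨ ε = max(a, b) on (0.26, 0.21) = 0.26
(β ∨ ε) ∧ γ = min(a, b) on (0.26, 0.63) = 0.26
(¬γ ∨ (¬δ ∨ ¬γ)) ∨ ((β ∨ ε) ∧ γ) = max(a, b) on (0.37, 0.26) = 0.37

0.37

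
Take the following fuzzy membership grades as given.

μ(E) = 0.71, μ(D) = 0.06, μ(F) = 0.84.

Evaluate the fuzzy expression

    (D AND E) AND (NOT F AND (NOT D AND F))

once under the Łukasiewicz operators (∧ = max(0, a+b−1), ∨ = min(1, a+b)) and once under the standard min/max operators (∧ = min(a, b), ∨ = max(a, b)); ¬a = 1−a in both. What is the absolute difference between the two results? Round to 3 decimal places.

0.060

Under Łukasiewicz:
  D AND E = max(0, a+b−1) on (0.06, 0.71) = 0.00
  NOT F = 1 − 0.84 = 0.16
  NOT D = 1 − 0.06 = 0.94
  NOT D AND F = max(0, a+b−1) on (0.94, 0.84) = 0.78
  NOT F AND (NOT D AND F) = max(0, a+b−1) on (0.16, 0.78) = 0.00
  (D AND E) AND (NOT F AND (NOT D AND F)) = max(0, a+b−1) on (0.00, 0.00) = 0.00
  → value = 0.0000
Under standard min/max:
  D AND E = min(a, b) on (0.06, 0.71) = 0.06
  NOT F = 1 − 0.84 = 0.16
  NOT D = 1 − 0.06 = 0.94
  NOT D AND F = min(a, b) on (0.94, 0.84) = 0.84
  NOT F AND (NOT D AND F) = min(a, b) on (0.16, 0.84) = 0.16
  (D AND E) AND (NOT F AND (NOT D AND F)) = min(a, b) on (0.06, 0.16) = 0.06
  → value = 0.0600
|0.0000 − 0.0600| = 0.060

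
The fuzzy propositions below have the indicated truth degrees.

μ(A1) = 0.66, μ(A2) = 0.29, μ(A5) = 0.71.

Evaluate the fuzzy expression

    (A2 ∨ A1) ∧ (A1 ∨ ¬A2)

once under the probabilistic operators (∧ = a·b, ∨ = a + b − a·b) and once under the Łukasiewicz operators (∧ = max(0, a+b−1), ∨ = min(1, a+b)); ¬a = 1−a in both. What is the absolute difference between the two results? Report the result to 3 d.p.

Under probabilistic:
  A2 ∨ A1 = a + b − a·b on (0.2900, 0.6600) = 0.7586
  ¬A2 = 1 − 0.2900 = 0.7100
  A1 ∨ ¬A2 = a + b − a·b on (0.6600, 0.7100) = 0.9014
  (A2 ∨ A1) ∧ (A1 ∨ ¬A2) = a·b on (0.7586, 0.9014) = 0.6838
  → value = 0.6838
Under Łukasiewicz:
  A2 ∨ A1 = min(1, a+b) on (0.29, 0.66) = 0.95
  ¬A2 = 1 − 0.29 = 0.71
  A1 ∨ ¬A2 = min(1, a+b) on (0.66, 0.71) = 1.00
  (A2 ∨ A1) ∧ (A1 ∨ ¬A2) = max(0, a+b−1) on (0.95, 1.00) = 0.95
  → value = 0.9500
|0.6838 − 0.9500| = 0.266

0.266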